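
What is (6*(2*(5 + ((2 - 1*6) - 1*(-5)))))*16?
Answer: 1152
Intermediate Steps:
(6*(2*(5 + ((2 - 1*6) - 1*(-5)))))*16 = (6*(2*(5 + ((2 - 6) + 5))))*16 = (6*(2*(5 + (-4 + 5))))*16 = (6*(2*(5 + 1)))*16 = (6*(2*6))*16 = (6*12)*16 = 72*16 = 1152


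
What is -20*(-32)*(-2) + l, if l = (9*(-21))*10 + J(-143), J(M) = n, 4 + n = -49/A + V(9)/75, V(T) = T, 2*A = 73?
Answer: -5794781/1825 ≈ -3175.2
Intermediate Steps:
A = 73/2 (A = (1/2)*73 = 73/2 ≈ 36.500)
n = -9531/1825 (n = -4 + (-49/73/2 + 9/75) = -4 + (-49*2/73 + 9*(1/75)) = -4 + (-98/73 + 3/25) = -4 - 2231/1825 = -9531/1825 ≈ -5.2225)
J(M) = -9531/1825
l = -3458781/1825 (l = (9*(-21))*10 - 9531/1825 = -189*10 - 9531/1825 = -1890 - 9531/1825 = -3458781/1825 ≈ -1895.2)
-20*(-32)*(-2) + l = -20*(-32)*(-2) - 3458781/1825 = 640*(-2) - 3458781/1825 = -1280 - 3458781/1825 = -5794781/1825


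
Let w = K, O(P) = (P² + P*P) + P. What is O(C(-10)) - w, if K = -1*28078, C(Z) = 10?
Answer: 28288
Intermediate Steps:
K = -28078
O(P) = P + 2*P² (O(P) = (P² + P²) + P = 2*P² + P = P + 2*P²)
w = -28078
O(C(-10)) - w = 10*(1 + 2*10) - 1*(-28078) = 10*(1 + 20) + 28078 = 10*21 + 28078 = 210 + 28078 = 28288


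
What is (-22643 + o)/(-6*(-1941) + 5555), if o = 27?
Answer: -22616/17201 ≈ -1.3148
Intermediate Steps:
(-22643 + o)/(-6*(-1941) + 5555) = (-22643 + 27)/(-6*(-1941) + 5555) = -22616/(11646 + 5555) = -22616/17201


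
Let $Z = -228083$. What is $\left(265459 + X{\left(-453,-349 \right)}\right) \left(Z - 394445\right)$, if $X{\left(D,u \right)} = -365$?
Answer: $-165028437632$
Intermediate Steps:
$\left(265459 + X{\left(-453,-349 \right)}\right) \left(Z - 394445\right) = \left(265459 - 365\right) \left(-228083 - 394445\right) = 265094 \left(-622528\right) = -165028437632$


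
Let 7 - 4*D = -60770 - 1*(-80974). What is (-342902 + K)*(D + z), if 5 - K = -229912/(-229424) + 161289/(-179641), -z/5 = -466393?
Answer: -16442157063266357000069/20606978392 ≈ -7.9789e+11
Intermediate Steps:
z = 2331965 (z = -5*(-466393) = 2331965)
K = 25221466233/5151744598 (K = 5 - (-229912/(-229424) + 161289/(-179641)) = 5 - (-229912*(-1/229424) + 161289*(-1/179641)) = 5 - (28739/28678 - 161289/179641) = 5 - 1*537256757/5151744598 = 5 - 537256757/5151744598 = 25221466233/5151744598 ≈ 4.8957)
D = -20197/4 (D = 7/4 - (-60770 - 1*(-80974))/4 = 7/4 - (-60770 + 80974)/4 = 7/4 - ¼*20204 = 7/4 - 5051 = -20197/4 ≈ -5049.3)
(-342902 + K)*(D + z) = (-342902 + 25221466233/5151744598)*(-20197/4 + 2331965) = -1766518304677163/5151744598*9307663/4 = -16442157063266357000069/20606978392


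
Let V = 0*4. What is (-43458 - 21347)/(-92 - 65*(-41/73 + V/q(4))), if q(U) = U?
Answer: 4730765/4051 ≈ 1167.8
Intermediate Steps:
V = 0
(-43458 - 21347)/(-92 - 65*(-41/73 + V/q(4))) = (-43458 - 21347)/(-92 - 65*(-41/73 + 0/4)) = -64805/(-92 - 65*(-41*1/73 + 0*(¼))) = -64805/(-92 - 65*(-41/73 + 0)) = -64805/(-92 - 65*(-41/73)) = -64805/(-92 + 2665/73) = -64805/(-4051/73) = -64805*(-73/4051) = 4730765/4051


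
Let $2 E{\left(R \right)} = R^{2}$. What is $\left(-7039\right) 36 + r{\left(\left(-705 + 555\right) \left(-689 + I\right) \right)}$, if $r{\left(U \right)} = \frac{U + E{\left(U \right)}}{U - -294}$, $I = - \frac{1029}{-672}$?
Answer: $- \frac{3564987374829}{17649376} \approx -2.0199 \cdot 10^{5}$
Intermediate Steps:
$E{\left(R \right)} = \frac{R^{2}}{2}$
$I = \frac{49}{32}$ ($I = \left(-1029\right) \left(- \frac{1}{672}\right) = \frac{49}{32} \approx 1.5313$)
$r{\left(U \right)} = \frac{U + \frac{U^{2}}{2}}{294 + U}$ ($r{\left(U \right)} = \frac{U + \frac{U^{2}}{2}}{U - -294} = \frac{U + \frac{U^{2}}{2}}{U + \left(-756 + 1050\right)} = \frac{U + \frac{U^{2}}{2}}{U + 294} = \frac{U + \frac{U^{2}}{2}}{294 + U}$)
$\left(-7039\right) 36 + r{\left(\left(-705 + 555\right) \left(-689 + I\right) \right)} = \left(-7039\right) 36 + \frac{\left(-705 + 555\right) \left(-689 + \frac{49}{32}\right) \left(2 + \left(-705 + 555\right) \left(-689 + \frac{49}{32}\right)\right)}{2 \left(294 + \left(-705 + 555\right) \left(-689 + \frac{49}{32}\right)\right)} = -253404 + \frac{\left(-150\right) \left(- \frac{21999}{32}\right) \left(2 - - \frac{1649925}{16}\right)}{2 \left(294 - - \frac{1649925}{16}\right)} = -253404 + \frac{1}{2} \cdot \frac{1649925}{16} \frac{1}{294 + \frac{1649925}{16}} \left(2 + \frac{1649925}{16}\right) = -253404 + \frac{1}{2} \cdot \frac{1649925}{16} \frac{1}{\frac{1654629}{16}} \cdot \frac{1649957}{16} = -253404 + \frac{1}{2} \cdot \frac{1649925}{16} \cdot \frac{16}{1654629} \cdot \frac{1649957}{16} = -253404 + \frac{907435101075}{17649376} = - \frac{3564987374829}{17649376}$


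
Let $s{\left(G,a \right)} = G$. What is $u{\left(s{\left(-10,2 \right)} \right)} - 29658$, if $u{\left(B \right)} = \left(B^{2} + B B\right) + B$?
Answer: $-29468$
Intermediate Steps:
$u{\left(B \right)} = B + 2 B^{2}$ ($u{\left(B \right)} = \left(B^{2} + B^{2}\right) + B = 2 B^{2} + B = B + 2 B^{2}$)
$u{\left(s{\left(-10,2 \right)} \right)} - 29658 = - 10 \left(1 + 2 \left(-10\right)\right) - 29658 = - 10 \left(1 - 20\right) - 29658 = \left(-10\right) \left(-19\right) - 29658 = 190 - 29658 = -29468$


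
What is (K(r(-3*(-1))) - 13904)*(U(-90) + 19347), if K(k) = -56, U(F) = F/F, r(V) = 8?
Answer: -270098080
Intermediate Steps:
U(F) = 1
(K(r(-3*(-1))) - 13904)*(U(-90) + 19347) = (-56 - 13904)*(1 + 19347) = -13960*19348 = -270098080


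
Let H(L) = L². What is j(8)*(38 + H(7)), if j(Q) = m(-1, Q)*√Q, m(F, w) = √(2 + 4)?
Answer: 348*√3 ≈ 602.75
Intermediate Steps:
m(F, w) = √6
j(Q) = √6*√Q
j(8)*(38 + H(7)) = (√6*√8)*(38 + 7²) = (√6*(2*√2))*(38 + 49) = (4*√3)*87 = 348*√3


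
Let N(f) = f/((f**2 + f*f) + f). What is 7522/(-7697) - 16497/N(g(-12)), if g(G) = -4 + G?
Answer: 3936292157/7697 ≈ 5.1141e+5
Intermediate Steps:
N(f) = f/(f + 2*f**2) (N(f) = f/((f**2 + f**2) + f) = f/(2*f**2 + f) = f/(f + 2*f**2))
7522/(-7697) - 16497/N(g(-12)) = 7522/(-7697) - (16497 + 32994*(-4 - 12)) = 7522*(-1/7697) - 16497/(1/(1 + 2*(-16))) = -7522/7697 - 16497/(1/(1 - 32)) = -7522/7697 - 16497/(1/(-31)) = -7522/7697 - 16497/(-1/31) = -7522/7697 - 16497*(-31) = -7522/7697 + 511407 = 3936292157/7697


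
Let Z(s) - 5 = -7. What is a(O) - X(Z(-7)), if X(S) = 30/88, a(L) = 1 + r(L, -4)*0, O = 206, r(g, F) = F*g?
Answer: 29/44 ≈ 0.65909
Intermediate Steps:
Z(s) = -2 (Z(s) = 5 - 7 = -2)
a(L) = 1 (a(L) = 1 - 4*L*0 = 1 + 0 = 1)
X(S) = 15/44 (X(S) = 30*(1/88) = 15/44)
a(O) - X(Z(-7)) = 1 - 1*15/44 = 1 - 15/44 = 29/44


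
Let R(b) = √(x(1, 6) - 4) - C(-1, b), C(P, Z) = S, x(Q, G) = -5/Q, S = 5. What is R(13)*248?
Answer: -1240 + 744*I ≈ -1240.0 + 744.0*I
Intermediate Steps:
C(P, Z) = 5
R(b) = -5 + 3*I (R(b) = √(-5/1 - 4) - 1*5 = √(-5*1 - 4) - 5 = √(-5 - 4) - 5 = √(-9) - 5 = 3*I - 5 = -5 + 3*I)
R(13)*248 = (-5 + 3*I)*248 = -1240 + 744*I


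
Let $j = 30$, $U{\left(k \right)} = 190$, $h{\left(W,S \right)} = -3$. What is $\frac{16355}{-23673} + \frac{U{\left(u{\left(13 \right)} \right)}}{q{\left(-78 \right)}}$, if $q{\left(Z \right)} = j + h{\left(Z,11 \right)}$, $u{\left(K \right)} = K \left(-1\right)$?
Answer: $\frac{1352095}{213057} \approx 6.3462$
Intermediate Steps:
$u{\left(K \right)} = - K$
$q{\left(Z \right)} = 27$ ($q{\left(Z \right)} = 30 - 3 = 27$)
$\frac{16355}{-23673} + \frac{U{\left(u{\left(13 \right)} \right)}}{q{\left(-78 \right)}} = \frac{16355}{-23673} + \frac{190}{27} = 16355 \left(- \frac{1}{23673}\right) + 190 \cdot \frac{1}{27} = - \frac{16355}{23673} + \frac{190}{27} = \frac{1352095}{213057}$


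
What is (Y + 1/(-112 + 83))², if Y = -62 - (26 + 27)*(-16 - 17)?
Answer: 2393362084/841 ≈ 2.8459e+6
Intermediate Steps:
Y = 1687 (Y = -62 - 53*(-33) = -62 - 1*(-1749) = -62 + 1749 = 1687)
(Y + 1/(-112 + 83))² = (1687 + 1/(-112 + 83))² = (1687 + 1/(-29))² = (1687 - 1/29)² = (48922/29)² = 2393362084/841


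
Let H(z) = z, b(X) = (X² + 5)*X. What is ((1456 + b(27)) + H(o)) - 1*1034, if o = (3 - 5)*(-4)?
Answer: 20248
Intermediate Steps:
o = 8 (o = -2*(-4) = 8)
b(X) = X*(5 + X²) (b(X) = (5 + X²)*X = X*(5 + X²))
((1456 + b(27)) + H(o)) - 1*1034 = ((1456 + 27*(5 + 27²)) + 8) - 1*1034 = ((1456 + 27*(5 + 729)) + 8) - 1034 = ((1456 + 27*734) + 8) - 1034 = ((1456 + 19818) + 8) - 1034 = (21274 + 8) - 1034 = 21282 - 1034 = 20248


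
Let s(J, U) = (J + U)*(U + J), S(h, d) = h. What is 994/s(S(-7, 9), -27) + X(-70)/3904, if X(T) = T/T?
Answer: 970433/1128256 ≈ 0.86012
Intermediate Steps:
s(J, U) = (J + U)² (s(J, U) = (J + U)*(J + U) = (J + U)²)
X(T) = 1
994/s(S(-7, 9), -27) + X(-70)/3904 = 994/((-7 - 27)²) + 1/3904 = 994/((-34)²) + 1*(1/3904) = 994/1156 + 1/3904 = 994*(1/1156) + 1/3904 = 497/578 + 1/3904 = 970433/1128256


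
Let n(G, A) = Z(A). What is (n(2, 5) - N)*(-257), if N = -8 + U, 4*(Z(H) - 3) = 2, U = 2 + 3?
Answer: -3341/2 ≈ -1670.5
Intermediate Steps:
U = 5
Z(H) = 7/2 (Z(H) = 3 + (¼)*2 = 3 + ½ = 7/2)
n(G, A) = 7/2
N = -3 (N = -8 + 5 = -3)
(n(2, 5) - N)*(-257) = (7/2 - 1*(-3))*(-257) = (7/2 + 3)*(-257) = (13/2)*(-257) = -3341/2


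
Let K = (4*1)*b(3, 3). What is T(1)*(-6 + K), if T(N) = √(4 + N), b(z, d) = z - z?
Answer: -6*√5 ≈ -13.416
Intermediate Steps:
b(z, d) = 0
K = 0 (K = (4*1)*0 = 4*0 = 0)
T(1)*(-6 + K) = √(4 + 1)*(-6 + 0) = √5*(-6) = -6*√5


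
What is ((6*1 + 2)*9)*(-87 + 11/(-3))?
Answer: -6528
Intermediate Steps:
((6*1 + 2)*9)*(-87 + 11/(-3)) = ((6 + 2)*9)*(-87 + 11*(-⅓)) = (8*9)*(-87 - 11/3) = 72*(-272/3) = -6528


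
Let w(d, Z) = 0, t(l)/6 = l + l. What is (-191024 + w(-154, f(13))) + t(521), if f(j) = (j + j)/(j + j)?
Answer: -184772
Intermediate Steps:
t(l) = 12*l (t(l) = 6*(l + l) = 6*(2*l) = 12*l)
f(j) = 1 (f(j) = (2*j)/((2*j)) = (2*j)*(1/(2*j)) = 1)
(-191024 + w(-154, f(13))) + t(521) = (-191024 + 0) + 12*521 = -191024 + 6252 = -184772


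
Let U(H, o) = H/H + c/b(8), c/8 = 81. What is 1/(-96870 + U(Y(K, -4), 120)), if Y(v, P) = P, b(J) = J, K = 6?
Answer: -1/96788 ≈ -1.0332e-5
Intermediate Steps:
c = 648 (c = 8*81 = 648)
U(H, o) = 82 (U(H, o) = H/H + 648/8 = 1 + 648*(⅛) = 1 + 81 = 82)
1/(-96870 + U(Y(K, -4), 120)) = 1/(-96870 + 82) = 1/(-96788) = -1/96788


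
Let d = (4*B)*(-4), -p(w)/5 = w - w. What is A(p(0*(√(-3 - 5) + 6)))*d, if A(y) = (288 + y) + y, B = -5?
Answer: 23040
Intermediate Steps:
p(w) = 0 (p(w) = -5*(w - w) = -5*0 = 0)
d = 80 (d = (4*(-5))*(-4) = -20*(-4) = 80)
A(y) = 288 + 2*y
A(p(0*(√(-3 - 5) + 6)))*d = (288 + 2*0)*80 = (288 + 0)*80 = 288*80 = 23040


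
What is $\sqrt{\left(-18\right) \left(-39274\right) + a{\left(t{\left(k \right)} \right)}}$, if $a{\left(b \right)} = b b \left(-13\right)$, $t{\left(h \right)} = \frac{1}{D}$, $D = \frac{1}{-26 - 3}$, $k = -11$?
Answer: $\sqrt{695999} \approx 834.27$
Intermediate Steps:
$D = - \frac{1}{29}$ ($D = \frac{1}{-29} = - \frac{1}{29} \approx -0.034483$)
$t{\left(h \right)} = -29$ ($t{\left(h \right)} = \frac{1}{- \frac{1}{29}} = -29$)
$a{\left(b \right)} = - 13 b^{2}$ ($a{\left(b \right)} = b^{2} \left(-13\right) = - 13 b^{2}$)
$\sqrt{\left(-18\right) \left(-39274\right) + a{\left(t{\left(k \right)} \right)}} = \sqrt{\left(-18\right) \left(-39274\right) - 13 \left(-29\right)^{2}} = \sqrt{706932 - 10933} = \sqrt{695999}$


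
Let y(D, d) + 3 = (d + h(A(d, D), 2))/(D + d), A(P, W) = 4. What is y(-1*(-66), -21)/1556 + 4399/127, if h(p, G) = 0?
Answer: 25666514/741045 ≈ 34.636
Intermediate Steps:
y(D, d) = -3 + d/(D + d) (y(D, d) = -3 + (d + 0)/(D + d) = -3 + d/(D + d))
y(-1*(-66), -21)/1556 + 4399/127 = ((-(-3)*(-66) - 2*(-21))/(-1*(-66) - 21))/1556 + 4399/127 = ((-3*66 + 42)/(66 - 21))*(1/1556) + 4399*(1/127) = ((-198 + 42)/45)*(1/1556) + 4399/127 = ((1/45)*(-156))*(1/1556) + 4399/127 = -52/15*1/1556 + 4399/127 = -13/5835 + 4399/127 = 25666514/741045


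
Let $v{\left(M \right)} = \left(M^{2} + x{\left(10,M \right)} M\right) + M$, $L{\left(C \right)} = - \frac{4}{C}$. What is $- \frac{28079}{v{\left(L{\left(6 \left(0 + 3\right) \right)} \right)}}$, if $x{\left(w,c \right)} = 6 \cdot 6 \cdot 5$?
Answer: $\frac{2274399}{3254} \approx 698.96$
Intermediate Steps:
$x{\left(w,c \right)} = 180$ ($x{\left(w,c \right)} = 36 \cdot 5 = 180$)
$v{\left(M \right)} = M^{2} + 181 M$ ($v{\left(M \right)} = \left(M^{2} + 180 M\right) + M = M^{2} + 181 M$)
$- \frac{28079}{v{\left(L{\left(6 \left(0 + 3\right) \right)} \right)}} = - \frac{28079}{- \frac{4}{6 \left(0 + 3\right)} \left(181 - \frac{4}{6 \left(0 + 3\right)}\right)} = - \frac{28079}{- \frac{4}{6 \cdot 3} \left(181 - \frac{4}{6 \cdot 3}\right)} = - \frac{28079}{- \frac{4}{18} \left(181 - \frac{4}{18}\right)} = - \frac{28079}{\left(-4\right) \frac{1}{18} \left(181 - \frac{2}{9}\right)} = - \frac{28079}{\left(- \frac{2}{9}\right) \left(181 - \frac{2}{9}\right)} = - \frac{28079}{\left(- \frac{2}{9}\right) \frac{1627}{9}} = - \frac{28079}{- \frac{3254}{81}} = \left(-28079\right) \left(- \frac{81}{3254}\right) = \frac{2274399}{3254}$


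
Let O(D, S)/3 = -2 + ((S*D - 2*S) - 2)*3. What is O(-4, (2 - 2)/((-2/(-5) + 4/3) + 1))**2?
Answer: 576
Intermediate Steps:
O(D, S) = -24 - 18*S + 9*D*S (O(D, S) = 3*(-2 + ((S*D - 2*S) - 2)*3) = 3*(-2 + ((D*S - 2*S) - 2)*3) = 3*(-2 + ((-2*S + D*S) - 2)*3) = 3*(-2 + (-2 - 2*S + D*S)*3) = 3*(-2 + (-6 - 6*S + 3*D*S)) = 3*(-8 - 6*S + 3*D*S) = -24 - 18*S + 9*D*S)
O(-4, (2 - 2)/((-2/(-5) + 4/3) + 1))**2 = (-24 - 18*(2 - 2)/((-2/(-5) + 4/3) + 1) + 9*(-4)*((2 - 2)/((-2/(-5) + 4/3) + 1)))**2 = (-24 - 0/((-2*(-1/5) + 4*(1/3)) + 1) + 9*(-4)*(0/((-2*(-1/5) + 4*(1/3)) + 1)))**2 = (-24 - 0/((2/5 + 4/3) + 1) + 9*(-4)*(0/((2/5 + 4/3) + 1)))**2 = (-24 - 0/(26/15 + 1) + 9*(-4)*(0/(26/15 + 1)))**2 = (-24 - 0/41/15 + 9*(-4)*(0/(41/15)))**2 = (-24 - 0*15/41 + 9*(-4)*(0*(15/41)))**2 = (-24 - 18*0 + 9*(-4)*0)**2 = (-24 + 0 + 0)**2 = (-24)**2 = 576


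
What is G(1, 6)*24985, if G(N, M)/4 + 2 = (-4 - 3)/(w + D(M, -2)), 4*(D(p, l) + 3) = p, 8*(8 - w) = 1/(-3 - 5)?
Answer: -128123080/417 ≈ -3.0725e+5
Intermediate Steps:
w = 513/64 (w = 8 - 1/(8*(-3 - 5)) = 8 - ⅛/(-8) = 8 - ⅛*(-⅛) = 8 + 1/64 = 513/64 ≈ 8.0156)
D(p, l) = -3 + p/4
G(N, M) = -8 - 28/(321/64 + M/4) (G(N, M) = -8 + 4*((-4 - 3)/(513/64 + (-3 + M/4))) = -8 + 4*(-7/(321/64 + M/4)) = -8 - 28/(321/64 + M/4))
G(1, 6)*24985 = (8*(-545 - 16*6)/(321 + 16*6))*24985 = (8*(-545 - 96)/(321 + 96))*24985 = (8*(-641)/417)*24985 = (8*(1/417)*(-641))*24985 = -5128/417*24985 = -128123080/417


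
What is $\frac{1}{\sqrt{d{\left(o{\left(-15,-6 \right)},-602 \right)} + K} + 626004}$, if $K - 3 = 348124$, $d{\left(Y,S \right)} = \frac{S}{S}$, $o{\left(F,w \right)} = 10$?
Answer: $\frac{156501}{97970164972} - \frac{\sqrt{21758}}{97970164972} \approx 1.5959 \cdot 10^{-6}$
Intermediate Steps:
$d{\left(Y,S \right)} = 1$
$K = 348127$ ($K = 3 + 348124 = 348127$)
$\frac{1}{\sqrt{d{\left(o{\left(-15,-6 \right)},-602 \right)} + K} + 626004} = \frac{1}{\sqrt{1 + 348127} + 626004} = \frac{1}{\sqrt{348128} + 626004} = \frac{1}{4 \sqrt{21758} + 626004} = \frac{1}{626004 + 4 \sqrt{21758}}$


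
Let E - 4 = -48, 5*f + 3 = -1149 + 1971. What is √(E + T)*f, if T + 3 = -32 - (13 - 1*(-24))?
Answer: 1638*I*√29/5 ≈ 1764.2*I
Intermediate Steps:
f = 819/5 (f = -⅗ + (-1149 + 1971)/5 = -⅗ + (⅕)*822 = -⅗ + 822/5 = 819/5 ≈ 163.80)
T = -72 (T = -3 + (-32 - (13 - 1*(-24))) = -3 + (-32 - (13 + 24)) = -3 + (-32 - 1*37) = -3 + (-32 - 37) = -3 - 69 = -72)
E = -44 (E = 4 - 48 = -44)
√(E + T)*f = √(-44 - 72)*(819/5) = √(-116)*(819/5) = (2*I*√29)*(819/5) = 1638*I*√29/5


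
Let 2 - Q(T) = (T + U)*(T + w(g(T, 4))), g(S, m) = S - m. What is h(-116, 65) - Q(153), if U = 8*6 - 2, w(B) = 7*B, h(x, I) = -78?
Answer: 237924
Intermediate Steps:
U = 46 (U = 48 - 2 = 46)
Q(T) = 2 - (-28 + 8*T)*(46 + T) (Q(T) = 2 - (T + 46)*(T + 7*(T - 1*4)) = 2 - (46 + T)*(T + 7*(T - 4)) = 2 - (46 + T)*(T + 7*(-4 + T)) = 2 - (46 + T)*(T + (-28 + 7*T)) = 2 - (46 + T)*(-28 + 8*T) = 2 - (-28 + 8*T)*(46 + T))
h(-116, 65) - Q(153) = -78 - (1290 - 340*153 - 8*153**2) = -78 - (1290 - 52020 - 8*23409) = -78 - (1290 - 52020 - 187272) = -78 - 1*(-238002) = -78 + 238002 = 237924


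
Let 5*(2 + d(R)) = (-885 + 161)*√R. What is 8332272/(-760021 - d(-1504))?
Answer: -874680253200/79787350109 - 666581760*I*√94/79787350109 ≈ -10.963 - 0.081*I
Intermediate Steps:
d(R) = -2 - 724*√R/5 (d(R) = -2 + ((-885 + 161)*√R)/5 = -2 + (-724*√R)/5 = -2 - 724*√R/5)
8332272/(-760021 - d(-1504)) = 8332272/(-760021 - (-2 - 2896*I*√94/5)) = 8332272/(-760021 + (2 + 2896*I*√94/5)) = 8332272/(-760019 + 2896*I*√94/5)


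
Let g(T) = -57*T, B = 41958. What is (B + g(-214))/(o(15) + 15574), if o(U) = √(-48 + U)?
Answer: 843425544/242549509 - 54156*I*√33/242549509 ≈ 3.4773 - 0.0012826*I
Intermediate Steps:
(B + g(-214))/(o(15) + 15574) = (41958 - 57*(-214))/(√(-48 + 15) + 15574) = (41958 + 12198)/(√(-33) + 15574) = 54156/(I*√33 + 15574) = 54156/(15574 + I*√33)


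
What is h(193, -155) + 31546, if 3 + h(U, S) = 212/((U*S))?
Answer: 943608633/29915 ≈ 31543.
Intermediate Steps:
h(U, S) = -3 + 212/(S*U) (h(U, S) = -3 + 212/((U*S)) = -3 + 212/((S*U)) = -3 + 212*(1/(S*U)) = -3 + 212/(S*U))
h(193, -155) + 31546 = (-3 + 212/(-155*193)) + 31546 = (-3 + 212*(-1/155)*(1/193)) + 31546 = (-3 - 212/29915) + 31546 = -89957/29915 + 31546 = 943608633/29915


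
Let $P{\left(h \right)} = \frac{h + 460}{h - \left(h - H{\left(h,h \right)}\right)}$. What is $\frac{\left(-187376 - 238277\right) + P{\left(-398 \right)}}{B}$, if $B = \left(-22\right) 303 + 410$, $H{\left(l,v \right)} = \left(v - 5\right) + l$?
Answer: $\frac{340948115}{5011056} \approx 68.039$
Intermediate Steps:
$H{\left(l,v \right)} = -5 + l + v$ ($H{\left(l,v \right)} = \left(-5 + v\right) + l = -5 + l + v$)
$P{\left(h \right)} = \frac{460 + h}{-5 + 2 h}$ ($P{\left(h \right)} = \frac{h + 460}{h + \left(\left(-5 + h + h\right) - h\right)} = \frac{460 + h}{h + \left(\left(-5 + 2 h\right) - h\right)} = \frac{460 + h}{h + \left(-5 + h\right)} = \frac{460 + h}{-5 + 2 h}$)
$B = -6256$ ($B = -6666 + 410 = -6256$)
$\frac{\left(-187376 - 238277\right) + P{\left(-398 \right)}}{B} = \frac{\left(-187376 - 238277\right) + \frac{460 - 398}{-5 + 2 \left(-398\right)}}{-6256} = \left(-425653 + \frac{1}{-5 - 796} \cdot 62\right) \left(- \frac{1}{6256}\right) = \left(-425653 + \frac{1}{-801} \cdot 62\right) \left(- \frac{1}{6256}\right) = \left(-425653 - \frac{62}{801}\right) \left(- \frac{1}{6256}\right) = \left(- \frac{340948115}{801}\right) \left(- \frac{1}{6256}\right) = \frac{340948115}{5011056}$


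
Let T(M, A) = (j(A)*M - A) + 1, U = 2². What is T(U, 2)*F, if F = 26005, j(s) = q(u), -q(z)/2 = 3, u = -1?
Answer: -650125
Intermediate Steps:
q(z) = -6 (q(z) = -2*3 = -6)
U = 4
j(s) = -6
T(M, A) = 1 - A - 6*M (T(M, A) = (-6*M - A) + 1 = (-A - 6*M) + 1 = 1 - A - 6*M)
T(U, 2)*F = (1 - 1*2 - 6*4)*26005 = (1 - 2 - 24)*26005 = -25*26005 = -650125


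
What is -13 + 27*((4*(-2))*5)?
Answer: -1093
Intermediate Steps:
-13 + 27*((4*(-2))*5) = -13 + 27*(-8*5) = -13 + 27*(-40) = -13 - 1080 = -1093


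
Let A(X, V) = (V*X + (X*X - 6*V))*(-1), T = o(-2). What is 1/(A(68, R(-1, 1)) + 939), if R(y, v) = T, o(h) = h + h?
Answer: -1/3437 ≈ -0.00029095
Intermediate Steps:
o(h) = 2*h
T = -4 (T = 2*(-2) = -4)
R(y, v) = -4
A(X, V) = -X**2 + 6*V - V*X (A(X, V) = (V*X + (X**2 - 6*V))*(-1) = (X**2 - 6*V + V*X)*(-1) = -X**2 + 6*V - V*X)
1/(A(68, R(-1, 1)) + 939) = 1/((-1*68**2 + 6*(-4) - 1*(-4)*68) + 939) = 1/((-1*4624 - 24 + 272) + 939) = 1/((-4624 - 24 + 272) + 939) = 1/(-4376 + 939) = 1/(-3437) = -1/3437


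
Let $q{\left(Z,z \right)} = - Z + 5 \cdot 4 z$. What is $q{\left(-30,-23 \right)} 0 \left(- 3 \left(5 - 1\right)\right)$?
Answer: $0$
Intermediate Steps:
$q{\left(Z,z \right)} = - Z + 20 z$
$q{\left(-30,-23 \right)} 0 \left(- 3 \left(5 - 1\right)\right) = \left(\left(-1\right) \left(-30\right) + 20 \left(-23\right)\right) 0 \left(- 3 \left(5 - 1\right)\right) = \left(30 - 460\right) 0 \left(\left(-3\right) 4\right) = - 430 \cdot 0 \left(-12\right) = \left(-430\right) 0 = 0$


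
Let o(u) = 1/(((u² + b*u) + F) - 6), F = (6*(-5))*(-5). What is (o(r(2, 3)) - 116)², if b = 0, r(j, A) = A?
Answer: 314956009/23409 ≈ 13454.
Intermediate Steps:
F = 150 (F = -30*(-5) = 150)
o(u) = 1/(144 + u²) (o(u) = 1/(((u² + 0*u) + 150) - 6) = 1/(((u² + 0) + 150) - 6) = 1/((u² + 150) - 6) = 1/((150 + u²) - 6) = 1/(144 + u²))
(o(r(2, 3)) - 116)² = (1/(144 + 3²) - 116)² = (1/(144 + 9) - 116)² = (1/153 - 116)² = (-17747/153)² = 314956009/23409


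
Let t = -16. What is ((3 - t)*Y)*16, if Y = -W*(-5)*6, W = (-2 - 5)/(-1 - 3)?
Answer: 15960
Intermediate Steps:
W = 7/4 (W = -7/(-4) = -7*(-¼) = 7/4 ≈ 1.7500)
Y = 105/2 (Y = -(7/4)*(-5)*6 = -(-35)*6/4 = -1*(-105/2) = 105/2 ≈ 52.500)
((3 - t)*Y)*16 = ((3 - 1*(-16))*(105/2))*16 = ((3 + 16)*(105/2))*16 = (19*(105/2))*16 = (1995/2)*16 = 15960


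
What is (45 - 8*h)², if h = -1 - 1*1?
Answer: 3721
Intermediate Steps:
h = -2 (h = -1 - 1 = -2)
(45 - 8*h)² = (45 - 8*(-2))² = (45 + 16)² = 61² = 3721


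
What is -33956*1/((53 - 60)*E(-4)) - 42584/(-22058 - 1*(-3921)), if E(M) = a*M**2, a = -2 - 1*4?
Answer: -20972983/435288 ≈ -48.182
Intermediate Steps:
a = -6 (a = -2 - 4 = -6)
E(M) = -6*M**2
-33956*1/((53 - 60)*E(-4)) - 42584/(-22058 - 1*(-3921)) = -33956*(-1/(96*(53 - 60))) - 42584/(-22058 - 1*(-3921)) = -33956/((-(-42)*16)) - 42584/(-22058 + 3921) = -33956/((-7*(-96))) - 42584/(-18137) = -33956/672 - 42584*(-1/18137) = -33956*1/672 + 42584/18137 = -8489/168 + 42584/18137 = -20972983/435288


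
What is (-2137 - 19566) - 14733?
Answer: -36436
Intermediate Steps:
(-2137 - 19566) - 14733 = -21703 - 14733 = -36436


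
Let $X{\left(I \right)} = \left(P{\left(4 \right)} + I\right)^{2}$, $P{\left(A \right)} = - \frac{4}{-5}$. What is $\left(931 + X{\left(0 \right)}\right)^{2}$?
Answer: $\frac{542470681}{625} \approx 8.6795 \cdot 10^{5}$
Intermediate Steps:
$P{\left(A \right)} = \frac{4}{5}$ ($P{\left(A \right)} = \left(-4\right) \left(- \frac{1}{5}\right) = \frac{4}{5}$)
$X{\left(I \right)} = \left(\frac{4}{5} + I\right)^{2}$
$\left(931 + X{\left(0 \right)}\right)^{2} = \left(931 + \frac{\left(4 + 5 \cdot 0\right)^{2}}{25}\right)^{2} = \left(931 + \frac{\left(4 + 0\right)^{2}}{25}\right)^{2} = \left(931 + \frac{4^{2}}{25}\right)^{2} = \left(931 + \frac{1}{25} \cdot 16\right)^{2} = \left(931 + \frac{16}{25}\right)^{2} = \left(\frac{23291}{25}\right)^{2} = \frac{542470681}{625}$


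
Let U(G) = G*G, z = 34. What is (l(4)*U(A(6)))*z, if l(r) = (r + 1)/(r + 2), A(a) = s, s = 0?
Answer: 0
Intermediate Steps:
A(a) = 0
U(G) = G²
l(r) = (1 + r)/(2 + r)
(l(4)*U(A(6)))*z = (((1 + 4)/(2 + 4))*0²)*34 = ((5/6)*0)*34 = (((⅙)*5)*0)*34 = ((⅚)*0)*34 = 0*34 = 0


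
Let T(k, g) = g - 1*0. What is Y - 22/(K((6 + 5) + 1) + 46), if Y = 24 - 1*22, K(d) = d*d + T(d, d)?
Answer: 191/101 ≈ 1.8911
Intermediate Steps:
T(k, g) = g (T(k, g) = g + 0 = g)
K(d) = d + d² (K(d) = d*d + d = d² + d = d + d²)
Y = 2 (Y = 24 - 22 = 2)
Y - 22/(K((6 + 5) + 1) + 46) = 2 - 22/(((6 + 5) + 1)*(1 + ((6 + 5) + 1)) + 46) = 2 - 22/((11 + 1)*(1 + (11 + 1)) + 46) = 2 - 22/(12*(1 + 12) + 46) = 2 - 22/(12*13 + 46) = 2 - 22/(156 + 46) = 2 - 22/202 = 2 + (1/202)*(-22) = 2 - 11/101 = 191/101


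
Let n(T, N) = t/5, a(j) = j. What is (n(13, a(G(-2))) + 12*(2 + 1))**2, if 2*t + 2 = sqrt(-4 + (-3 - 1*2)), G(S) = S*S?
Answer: 25631/20 + 537*I/25 ≈ 1281.6 + 21.48*I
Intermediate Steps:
G(S) = S**2
t = -1 + 3*I/2 (t = -1 + sqrt(-4 + (-3 - 1*2))/2 = -1 + sqrt(-4 + (-3 - 2))/2 = -1 + sqrt(-4 - 5)/2 = -1 + sqrt(-9)/2 = -1 + (3*I)/2 = -1 + 3*I/2 ≈ -1.0 + 1.5*I)
n(T, N) = -1/5 + 3*I/10 (n(T, N) = (-1 + 3*I/2)/5 = (-1 + 3*I/2)*(1/5) = -1/5 + 3*I/10)
(n(13, a(G(-2))) + 12*(2 + 1))**2 = ((-1/5 + 3*I/10) + 12*(2 + 1))**2 = ((-1/5 + 3*I/10) + 12*3)**2 = ((-1/5 + 3*I/10) + 36)**2 = (179/5 + 3*I/10)**2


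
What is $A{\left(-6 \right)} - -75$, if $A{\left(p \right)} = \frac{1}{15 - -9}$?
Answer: $\frac{1801}{24} \approx 75.042$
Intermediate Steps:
$A{\left(p \right)} = \frac{1}{24}$ ($A{\left(p \right)} = \frac{1}{15 + 9} = \frac{1}{24}$)
$A{\left(-6 \right)} - -75 = \frac{1}{24} - -75 = \frac{1}{24} + 75 = \frac{1801}{24}$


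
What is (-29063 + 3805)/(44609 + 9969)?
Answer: -12629/27289 ≈ -0.46279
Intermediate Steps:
(-29063 + 3805)/(44609 + 9969) = -25258/54578 = -25258*1/54578 = -12629/27289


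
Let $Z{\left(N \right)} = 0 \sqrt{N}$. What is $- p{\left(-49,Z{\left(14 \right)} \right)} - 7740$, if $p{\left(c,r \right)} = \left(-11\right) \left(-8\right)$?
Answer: $-7828$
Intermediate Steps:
$Z{\left(N \right)} = 0$
$p{\left(c,r \right)} = 88$
$- p{\left(-49,Z{\left(14 \right)} \right)} - 7740 = \left(-1\right) 88 - 7740 = -88 - 7740 = -7828$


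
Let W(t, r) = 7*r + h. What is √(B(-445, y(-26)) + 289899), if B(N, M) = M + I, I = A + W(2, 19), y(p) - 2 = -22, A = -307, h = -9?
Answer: 4*√18106 ≈ 538.23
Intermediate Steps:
y(p) = -20 (y(p) = 2 - 22 = -20)
W(t, r) = -9 + 7*r (W(t, r) = 7*r - 9 = -9 + 7*r)
I = -183 (I = -307 + (-9 + 7*19) = -307 + (-9 + 133) = -307 + 124 = -183)
B(N, M) = -183 + M (B(N, M) = M - 183 = -183 + M)
√(B(-445, y(-26)) + 289899) = √((-183 - 20) + 289899) = √(-203 + 289899) = √289696 = 4*√18106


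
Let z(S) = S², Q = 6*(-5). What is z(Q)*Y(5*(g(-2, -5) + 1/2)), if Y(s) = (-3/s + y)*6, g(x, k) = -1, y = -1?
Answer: 1080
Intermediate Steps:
Q = -30
Y(s) = -6 - 18/s (Y(s) = (-3/s - 1)*6 = (-1 - 3/s)*6 = -6 - 18/s)
z(Q)*Y(5*(g(-2, -5) + 1/2)) = (-30)²*(-6 - 18*1/(5*(-1 + 1/2))) = 900*(-6 - 18*1/(5*(-1 + ½))) = 900*(-6 - 18/(5*(-½))) = 900*(-6 - 18/(-5/2)) = 900*(-6 - 18*(-⅖)) = 900*(-6 + 36/5) = 900*(6/5) = 1080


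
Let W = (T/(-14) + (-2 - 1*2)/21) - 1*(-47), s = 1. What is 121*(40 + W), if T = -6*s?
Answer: 221672/21 ≈ 10556.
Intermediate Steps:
T = -6 (T = -6*1 = -6)
W = 992/21 (W = (-6/(-14) + (-2 - 1*2)/21) - 1*(-47) = (-6*(-1/14) + (-2 - 2)*(1/21)) + 47 = (3/7 - 4*1/21) + 47 = (3/7 - 4/21) + 47 = 5/21 + 47 = 992/21 ≈ 47.238)
121*(40 + W) = 121*(40 + 992/21) = 121*(1832/21) = 221672/21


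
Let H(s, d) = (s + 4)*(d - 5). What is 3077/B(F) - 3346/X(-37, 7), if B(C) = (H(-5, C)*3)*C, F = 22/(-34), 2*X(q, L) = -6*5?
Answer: -912889/15840 ≈ -57.632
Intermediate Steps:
X(q, L) = -15 (X(q, L) = (-6*5)/2 = (½)*(-30) = -15)
F = -11/17 (F = 22*(-1/34) = -11/17 ≈ -0.64706)
H(s, d) = (-5 + d)*(4 + s) (H(s, d) = (4 + s)*(-5 + d) = (-5 + d)*(4 + s))
B(C) = C*(15 - 3*C) (B(C) = ((-20 - 5*(-5) + 4*C + C*(-5))*3)*C = ((-20 + 25 + 4*C - 5*C)*3)*C = ((5 - C)*3)*C = (15 - 3*C)*C = C*(15 - 3*C))
3077/B(F) - 3346/X(-37, 7) = 3077/((3*(-11/17)*(5 - 1*(-11/17)))) - 3346/(-15) = 3077/((3*(-11/17)*(5 + 11/17))) - 3346*(-1/15) = 3077/((3*(-11/17)*(96/17))) + 3346/15 = 3077/(-3168/289) + 3346/15 = 3077*(-289/3168) + 3346/15 = -889253/3168 + 3346/15 = -912889/15840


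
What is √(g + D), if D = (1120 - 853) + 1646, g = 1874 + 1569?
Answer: 2*√1339 ≈ 73.185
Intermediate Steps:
g = 3443
D = 1913 (D = 267 + 1646 = 1913)
√(g + D) = √(3443 + 1913) = √5356 = 2*√1339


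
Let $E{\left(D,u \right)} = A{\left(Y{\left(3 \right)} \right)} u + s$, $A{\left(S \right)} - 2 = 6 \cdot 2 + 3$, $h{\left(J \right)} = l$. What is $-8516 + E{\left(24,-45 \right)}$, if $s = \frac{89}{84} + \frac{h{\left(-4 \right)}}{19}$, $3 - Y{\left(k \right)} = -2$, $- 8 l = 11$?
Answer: $- \frac{29621801}{3192} \approx -9280.0$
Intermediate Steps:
$l = - \frac{11}{8}$ ($l = \left(- \frac{1}{8}\right) 11 = - \frac{11}{8} \approx -1.375$)
$h{\left(J \right)} = - \frac{11}{8}$
$Y{\left(k \right)} = 5$ ($Y{\left(k \right)} = 3 - -2 = 3 + 2 = 5$)
$s = \frac{3151}{3192}$ ($s = \frac{89}{84} - \frac{11}{8 \cdot 19} = 89 \cdot \frac{1}{84} - \frac{11}{152} = \frac{89}{84} - \frac{11}{152} = \frac{3151}{3192} \approx 0.98715$)
$A{\left(S \right)} = 17$ ($A{\left(S \right)} = 2 + \left(6 \cdot 2 + 3\right) = 2 + \left(12 + 3\right) = 2 + 15 = 17$)
$E{\left(D,u \right)} = \frac{3151}{3192} + 17 u$ ($E{\left(D,u \right)} = 17 u + \frac{3151}{3192} = \frac{3151}{3192} + 17 u$)
$-8516 + E{\left(24,-45 \right)} = -8516 + \left(\frac{3151}{3192} + 17 \left(-45\right)\right) = -8516 + \left(\frac{3151}{3192} - 765\right) = -8516 - \frac{2438729}{3192} = - \frac{29621801}{3192}$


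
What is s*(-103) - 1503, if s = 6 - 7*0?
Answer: -2121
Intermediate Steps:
s = 6 (s = 6 + 0 = 6)
s*(-103) - 1503 = 6*(-103) - 1503 = -618 - 1503 = -2121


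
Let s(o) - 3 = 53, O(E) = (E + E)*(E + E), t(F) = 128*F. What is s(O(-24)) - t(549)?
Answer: -70216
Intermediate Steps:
O(E) = 4*E² (O(E) = (2*E)*(2*E) = 4*E²)
s(o) = 56 (s(o) = 3 + 53 = 56)
s(O(-24)) - t(549) = 56 - 128*549 = 56 - 1*70272 = 56 - 70272 = -70216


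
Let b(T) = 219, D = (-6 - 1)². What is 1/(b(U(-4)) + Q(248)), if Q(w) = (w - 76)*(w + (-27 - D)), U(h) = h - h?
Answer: 1/29803 ≈ 3.3554e-5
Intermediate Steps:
D = 49 (D = (-7)² = 49)
U(h) = 0
Q(w) = (-76 + w)² (Q(w) = (w - 76)*(w + (-27 - 1*49)) = (-76 + w)*(w + (-27 - 49)) = (-76 + w)*(w - 76) = (-76 + w)*(-76 + w) = (-76 + w)²)
1/(b(U(-4)) + Q(248)) = 1/(219 + (5776 + 248² - 152*248)) = 1/(219 + (5776 + 61504 - 37696)) = 1/(219 + 29584) = 1/29803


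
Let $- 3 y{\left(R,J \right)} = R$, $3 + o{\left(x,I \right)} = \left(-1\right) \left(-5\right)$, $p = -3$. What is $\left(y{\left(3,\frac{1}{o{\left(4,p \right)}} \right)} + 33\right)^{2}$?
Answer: $1024$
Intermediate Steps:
$o{\left(x,I \right)} = 2$ ($o{\left(x,I \right)} = -3 - -5 = -3 + 5 = 2$)
$y{\left(R,J \right)} = - \frac{R}{3}$
$\left(y{\left(3,\frac{1}{o{\left(4,p \right)}} \right)} + 33\right)^{2} = \left(\left(- \frac{1}{3}\right) 3 + 33\right)^{2} = \left(-1 + 33\right)^{2} = 32^{2} = 1024$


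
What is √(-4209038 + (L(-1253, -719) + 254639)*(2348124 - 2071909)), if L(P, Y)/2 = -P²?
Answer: I*√796989169523 ≈ 8.9274e+5*I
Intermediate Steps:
L(P, Y) = -2*P² (L(P, Y) = 2*(-P²) = -2*P²)
√(-4209038 + (L(-1253, -719) + 254639)*(2348124 - 2071909)) = √(-4209038 + (-2*(-1253)² + 254639)*(2348124 - 2071909)) = √(-4209038 + (-2*1570009 + 254639)*276215) = √(-4209038 + (-3140018 + 254639)*276215) = √(-4209038 - 2885379*276215) = √(-4209038 - 796984960485) = √(-796989169523) = I*√796989169523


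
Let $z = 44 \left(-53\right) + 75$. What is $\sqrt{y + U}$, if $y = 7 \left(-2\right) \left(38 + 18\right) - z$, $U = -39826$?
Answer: $i \sqrt{38353} \approx 195.84 i$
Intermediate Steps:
$z = -2257$ ($z = -2332 + 75 = -2257$)
$y = 1473$ ($y = 7 \left(-2\right) \left(38 + 18\right) - -2257 = \left(-14\right) 56 + 2257 = -784 + 2257 = 1473$)
$\sqrt{y + U} = \sqrt{1473 - 39826} = \sqrt{-38353} = i \sqrt{38353}$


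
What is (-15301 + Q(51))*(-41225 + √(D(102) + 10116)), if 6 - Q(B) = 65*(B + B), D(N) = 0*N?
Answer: 903858125 - 131550*√281 ≈ 9.0165e+8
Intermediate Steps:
D(N) = 0
Q(B) = 6 - 130*B (Q(B) = 6 - 65*(B + B) = 6 - 65*2*B = 6 - 130*B)
(-15301 + Q(51))*(-41225 + √(D(102) + 10116)) = (-15301 + (6 - 130*51))*(-41225 + √(0 + 10116)) = (-15301 + (6 - 6630))*(-41225 + √10116) = (-15301 - 6624)*(-41225 + 6*√281) = -21925*(-41225 + 6*√281) = 903858125 - 131550*√281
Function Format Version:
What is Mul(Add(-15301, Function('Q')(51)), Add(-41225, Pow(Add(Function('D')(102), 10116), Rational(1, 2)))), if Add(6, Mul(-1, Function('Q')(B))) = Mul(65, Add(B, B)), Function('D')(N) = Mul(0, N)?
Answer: Add(903858125, Mul(-131550, Pow(281, Rational(1, 2)))) ≈ 9.0165e+8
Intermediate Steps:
Function('D')(N) = 0
Function('Q')(B) = Add(6, Mul(-130, B)) (Function('Q')(B) = Add(6, Mul(-1, Mul(65, Add(B, B)))) = Add(6, Mul(-1, Mul(65, Mul(2, B)))) = Add(6, Mul(-1, Mul(130, B))) = Add(6, Mul(-130, B)))
Mul(Add(-15301, Function('Q')(51)), Add(-41225, Pow(Add(Function('D')(102), 10116), Rational(1, 2)))) = Mul(Add(-15301, Add(6, Mul(-130, 51))), Add(-41225, Pow(Add(0, 10116), Rational(1, 2)))) = Mul(Add(-15301, Add(6, -6630)), Add(-41225, Pow(10116, Rational(1, 2)))) = Mul(Add(-15301, -6624), Add(-41225, Mul(6, Pow(281, Rational(1, 2))))) = Mul(-21925, Add(-41225, Mul(6, Pow(281, Rational(1, 2))))) = Add(903858125, Mul(-131550, Pow(281, Rational(1, 2))))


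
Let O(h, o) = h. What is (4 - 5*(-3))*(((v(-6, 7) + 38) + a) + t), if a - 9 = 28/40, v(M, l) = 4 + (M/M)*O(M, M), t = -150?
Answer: -19817/10 ≈ -1981.7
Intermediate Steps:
v(M, l) = 4 + M (v(M, l) = 4 + (M/M)*M = 4 + 1*M = 4 + M)
a = 97/10 (a = 9 + 28/40 = 9 + 28*(1/40) = 9 + 7/10 = 97/10 ≈ 9.7000)
(4 - 5*(-3))*(((v(-6, 7) + 38) + a) + t) = (4 - 5*(-3))*((((4 - 6) + 38) + 97/10) - 150) = (4 + 15)*(((-2 + 38) + 97/10) - 150) = 19*((36 + 97/10) - 150) = 19*(457/10 - 150) = 19*(-1043/10) = -19817/10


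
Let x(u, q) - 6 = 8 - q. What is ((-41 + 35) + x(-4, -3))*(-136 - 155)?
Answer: -3201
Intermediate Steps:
x(u, q) = 14 - q (x(u, q) = 6 + (8 - q) = 14 - q)
((-41 + 35) + x(-4, -3))*(-136 - 155) = ((-41 + 35) + (14 - 1*(-3)))*(-136 - 155) = (-6 + (14 + 3))*(-291) = (-6 + 17)*(-291) = 11*(-291) = -3201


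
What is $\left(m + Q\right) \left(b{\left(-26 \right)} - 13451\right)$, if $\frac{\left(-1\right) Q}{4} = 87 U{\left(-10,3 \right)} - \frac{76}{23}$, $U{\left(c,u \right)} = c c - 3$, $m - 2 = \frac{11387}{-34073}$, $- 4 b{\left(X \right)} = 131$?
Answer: $\frac{62006969962875}{136292} \approx 4.5496 \cdot 10^{8}$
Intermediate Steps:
$b{\left(X \right)} = - \frac{131}{4}$ ($b{\left(X \right)} = \left(- \frac{1}{4}\right) 131 = - \frac{131}{4}$)
$m = \frac{56759}{34073}$ ($m = 2 + \frac{11387}{-34073} = 2 + 11387 \left(- \frac{1}{34073}\right) = 2 - \frac{11387}{34073} = \frac{56759}{34073} \approx 1.6658$)
$U{\left(c,u \right)} = -3 + c^{2}$ ($U{\left(c,u \right)} = c^{2} - 3 = -3 + c^{2}$)
$Q = - \frac{776084}{23}$ ($Q = - 4 \left(87 \left(-3 + \left(-10\right)^{2}\right) - \frac{76}{23}\right) = - 4 \left(87 \left(-3 + 100\right) - \frac{76}{23}\right) = - 4 \left(87 \cdot 97 - \frac{76}{23}\right) = - 4 \left(8439 - \frac{76}{23}\right) = \left(-4\right) \frac{194021}{23} = - \frac{776084}{23} \approx -33743.0$)
$\left(m + Q\right) \left(b{\left(-26 \right)} - 13451\right) = \left(\frac{56759}{34073} - \frac{776084}{23}\right) \left(- \frac{131}{4} - 13451\right) = \left(- \frac{26442204675}{783679}\right) \left(- \frac{53935}{4}\right) = \frac{62006969962875}{136292}$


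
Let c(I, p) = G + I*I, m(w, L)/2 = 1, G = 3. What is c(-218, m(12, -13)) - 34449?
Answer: 13078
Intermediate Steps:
m(w, L) = 2 (m(w, L) = 2*1 = 2)
c(I, p) = 3 + I² (c(I, p) = 3 + I*I = 3 + I²)
c(-218, m(12, -13)) - 34449 = (3 + (-218)²) - 34449 = (3 + 47524) - 34449 = 47527 - 34449 = 13078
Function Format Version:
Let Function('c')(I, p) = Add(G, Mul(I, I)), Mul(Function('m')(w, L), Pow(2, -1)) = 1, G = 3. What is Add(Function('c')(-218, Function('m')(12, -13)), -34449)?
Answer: 13078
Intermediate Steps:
Function('m')(w, L) = 2 (Function('m')(w, L) = Mul(2, 1) = 2)
Function('c')(I, p) = Add(3, Pow(I, 2)) (Function('c')(I, p) = Add(3, Mul(I, I)) = Add(3, Pow(I, 2)))
Add(Function('c')(-218, Function('m')(12, -13)), -34449) = Add(Add(3, Pow(-218, 2)), -34449) = Add(Add(3, 47524), -34449) = Add(47527, -34449) = 13078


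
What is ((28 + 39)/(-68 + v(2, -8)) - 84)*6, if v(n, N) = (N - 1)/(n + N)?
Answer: -67836/133 ≈ -510.04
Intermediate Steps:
v(n, N) = (-1 + N)/(N + n)
((28 + 39)/(-68 + v(2, -8)) - 84)*6 = ((28 + 39)/(-68 + (-1 - 8)/(-8 + 2)) - 84)*6 = (67/(-68 - 9/(-6)) - 84)*6 = (67/(-68 - 1/6*(-9)) - 84)*6 = (67/(-68 + 3/2) - 84)*6 = (67/(-133/2) - 84)*6 = (67*(-2/133) - 84)*6 = (-134/133 - 84)*6 = -11306/133*6 = -67836/133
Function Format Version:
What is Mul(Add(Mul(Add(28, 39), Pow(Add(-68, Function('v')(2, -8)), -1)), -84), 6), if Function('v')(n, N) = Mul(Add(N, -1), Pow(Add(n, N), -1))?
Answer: Rational(-67836, 133) ≈ -510.04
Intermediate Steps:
Function('v')(n, N) = Mul(Pow(Add(N, n), -1), Add(-1, N)) (Function('v')(n, N) = Mul(Add(-1, N), Pow(Add(N, n), -1)) = Mul(Pow(Add(N, n), -1), Add(-1, N)))
Mul(Add(Mul(Add(28, 39), Pow(Add(-68, Function('v')(2, -8)), -1)), -84), 6) = Mul(Add(Mul(Add(28, 39), Pow(Add(-68, Mul(Pow(Add(-8, 2), -1), Add(-1, -8))), -1)), -84), 6) = Mul(Add(Mul(67, Pow(Add(-68, Mul(Pow(-6, -1), -9)), -1)), -84), 6) = Mul(Add(Mul(67, Pow(Add(-68, Mul(Rational(-1, 6), -9)), -1)), -84), 6) = Mul(Add(Mul(67, Pow(Add(-68, Rational(3, 2)), -1)), -84), 6) = Mul(Add(Mul(67, Pow(Rational(-133, 2), -1)), -84), 6) = Mul(Add(Mul(67, Rational(-2, 133)), -84), 6) = Mul(Add(Rational(-134, 133), -84), 6) = Mul(Rational(-11306, 133), 6) = Rational(-67836, 133)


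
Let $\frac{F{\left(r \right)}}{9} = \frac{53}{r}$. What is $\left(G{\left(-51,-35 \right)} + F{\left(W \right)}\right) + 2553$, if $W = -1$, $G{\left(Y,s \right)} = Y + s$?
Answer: $1990$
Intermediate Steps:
$F{\left(r \right)} = \frac{477}{r}$ ($F{\left(r \right)} = 9 \frac{53}{r} = \frac{477}{r}$)
$\left(G{\left(-51,-35 \right)} + F{\left(W \right)}\right) + 2553 = \left(\left(-51 - 35\right) + \frac{477}{-1}\right) + 2553 = \left(-86 + 477 \left(-1\right)\right) + 2553 = \left(-86 - 477\right) + 2553 = -563 + 2553 = 1990$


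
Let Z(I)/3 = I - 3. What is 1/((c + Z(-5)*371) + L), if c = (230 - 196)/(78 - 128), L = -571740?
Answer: -25/14516117 ≈ -1.7222e-6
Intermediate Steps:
c = -17/25 (c = 34/(-50) = 34*(-1/50) = -17/25 ≈ -0.68000)
Z(I) = -9 + 3*I (Z(I) = 3*(I - 3) = 3*(-3 + I) = -9 + 3*I)
1/((c + Z(-5)*371) + L) = 1/((-17/25 + (-9 + 3*(-5))*371) - 571740) = 1/((-17/25 + (-9 - 15)*371) - 571740) = 1/((-17/25 - 24*371) - 571740) = 1/((-17/25 - 8904) - 571740) = 1/(-222617/25 - 571740) = 1/(-14516117/25) = -25/14516117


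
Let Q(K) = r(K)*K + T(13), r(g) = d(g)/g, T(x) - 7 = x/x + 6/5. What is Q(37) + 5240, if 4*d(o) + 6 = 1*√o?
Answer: 52477/10 + √37/4 ≈ 5249.2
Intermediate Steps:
T(x) = 46/5 (T(x) = 7 + (x/x + 6/5) = 7 + (1 + 6*(⅕)) = 7 + (1 + 6/5) = 7 + 11/5 = 46/5)
d(o) = -3/2 + √o/4 (d(o) = -3/2 + (1*√o)/4 = -3/2 + √o/4)
r(g) = (-3/2 + √g/4)/g
Q(K) = 77/10 + √K/4 (Q(K) = ((-6 + √K)/(4*K))*K + 46/5 = (-3/2 + √K/4) + 46/5 = 77/10 + √K/4)
Q(37) + 5240 = (77/10 + √37/4) + 5240 = 52477/10 + √37/4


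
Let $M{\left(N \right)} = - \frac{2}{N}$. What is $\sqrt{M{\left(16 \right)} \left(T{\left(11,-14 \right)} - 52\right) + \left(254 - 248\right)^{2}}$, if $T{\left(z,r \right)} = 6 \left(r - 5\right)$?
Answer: $\frac{\sqrt{227}}{2} \approx 7.5333$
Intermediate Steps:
$T{\left(z,r \right)} = -30 + 6 r$ ($T{\left(z,r \right)} = 6 \left(-5 + r\right) = -30 + 6 r$)
$\sqrt{M{\left(16 \right)} \left(T{\left(11,-14 \right)} - 52\right) + \left(254 - 248\right)^{2}} = \sqrt{- \frac{2}{16} \left(\left(-30 + 6 \left(-14\right)\right) - 52\right) + \left(254 - 248\right)^{2}} = \sqrt{\left(-2\right) \frac{1}{16} \left(\left(-30 - 84\right) - 52\right) + 6^{2}} = \sqrt{- \frac{-114 - 52}{8} + 36} = \sqrt{\left(- \frac{1}{8}\right) \left(-166\right) + 36} = \sqrt{\frac{83}{4} + 36} = \sqrt{\frac{227}{4}} = \frac{\sqrt{227}}{2}$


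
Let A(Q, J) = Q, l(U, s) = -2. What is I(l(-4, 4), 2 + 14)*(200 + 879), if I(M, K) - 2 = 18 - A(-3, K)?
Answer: 24817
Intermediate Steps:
I(M, K) = 23 (I(M, K) = 2 + (18 - 1*(-3)) = 2 + (18 + 3) = 2 + 21 = 23)
I(l(-4, 4), 2 + 14)*(200 + 879) = 23*(200 + 879) = 23*1079 = 24817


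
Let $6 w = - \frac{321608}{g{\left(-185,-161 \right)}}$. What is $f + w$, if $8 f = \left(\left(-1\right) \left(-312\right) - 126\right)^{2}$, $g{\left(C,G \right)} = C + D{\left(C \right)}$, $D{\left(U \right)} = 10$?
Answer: $\frac{694619}{150} \approx 4630.8$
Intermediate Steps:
$g{\left(C,G \right)} = 10 + C$ ($g{\left(C,G \right)} = C + 10 = 10 + C$)
$f = \frac{8649}{2}$ ($f = \frac{\left(\left(-1\right) \left(-312\right) - 126\right)^{2}}{8} = \frac{\left(312 - 126\right)^{2}}{8} = \frac{186^{2}}{8} = \frac{1}{8} \cdot 34596 = \frac{8649}{2} \approx 4324.5$)
$w = \frac{22972}{75}$ ($w = \frac{\left(-321608\right) \frac{1}{10 - 185}}{6} = \frac{\left(-321608\right) \frac{1}{-175}}{6} = \frac{\left(-321608\right) \left(- \frac{1}{175}\right)}{6} = \frac{1}{6} \cdot \frac{45944}{25} = \frac{22972}{75} \approx 306.29$)
$f + w = \frac{8649}{2} + \frac{22972}{75} = \frac{694619}{150}$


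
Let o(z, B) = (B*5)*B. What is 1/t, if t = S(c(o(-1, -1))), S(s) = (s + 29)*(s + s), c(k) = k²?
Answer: 1/2700 ≈ 0.00037037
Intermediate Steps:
o(z, B) = 5*B² (o(z, B) = (5*B)*B = 5*B²)
S(s) = 2*s*(29 + s) (S(s) = (29 + s)*(2*s) = 2*s*(29 + s))
t = 2700 (t = 2*(5*(-1)²)²*(29 + (5*(-1)²)²) = 2*(5*1)²*(29 + (5*1)²) = 2*5²*(29 + 5²) = 2*25*(29 + 25) = 2*25*54 = 2700)
1/t = 1/2700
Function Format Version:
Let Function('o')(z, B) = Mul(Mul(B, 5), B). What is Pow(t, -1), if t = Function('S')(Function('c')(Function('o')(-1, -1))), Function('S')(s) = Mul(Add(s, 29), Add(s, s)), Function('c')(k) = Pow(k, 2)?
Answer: Rational(1, 2700) ≈ 0.00037037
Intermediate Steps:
Function('o')(z, B) = Mul(5, Pow(B, 2)) (Function('o')(z, B) = Mul(Mul(5, B), B) = Mul(5, Pow(B, 2)))
Function('S')(s) = Mul(2, s, Add(29, s)) (Function('S')(s) = Mul(Add(29, s), Mul(2, s)) = Mul(2, s, Add(29, s)))
t = 2700 (t = Mul(2, Pow(Mul(5, Pow(-1, 2)), 2), Add(29, Pow(Mul(5, Pow(-1, 2)), 2))) = Mul(2, Pow(Mul(5, 1), 2), Add(29, Pow(Mul(5, 1), 2))) = Mul(2, Pow(5, 2), Add(29, Pow(5, 2))) = Mul(2, 25, Add(29, 25)) = Mul(2, 25, 54) = 2700)
Pow(t, -1) = Pow(2700, -1) = Rational(1, 2700)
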